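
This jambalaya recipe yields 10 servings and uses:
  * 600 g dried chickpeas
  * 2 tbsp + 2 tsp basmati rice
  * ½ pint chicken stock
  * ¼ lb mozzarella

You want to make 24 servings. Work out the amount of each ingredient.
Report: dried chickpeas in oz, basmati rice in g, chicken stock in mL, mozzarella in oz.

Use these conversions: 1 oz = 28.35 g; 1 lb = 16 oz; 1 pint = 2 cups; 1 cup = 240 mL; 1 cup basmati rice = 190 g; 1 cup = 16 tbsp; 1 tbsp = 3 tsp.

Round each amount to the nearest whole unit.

dried chickpeas: 51 oz; basmati rice: 76 g; chicken stock: 576 mL; mozzarella: 10 oz

Scaling factor: 24/10 = 12/5 = 2.4.
dried chickpeas: 600 g × 12/5 ÷ 28.35 g/oz ≈ 51 oz
basmati rice: (2 tbsp + 2 tsp = 8/3 tbsp) × 12/5 ÷ 16 tbsp/cup × 190 g/cup = 76 g
chicken stock: 0.5 pint × 12/5 × 2 cup/pint × 240 mL/cup = 576 mL
mozzarella: 0.25 lb × 12/5 × 16 oz/lb ≈ 10 oz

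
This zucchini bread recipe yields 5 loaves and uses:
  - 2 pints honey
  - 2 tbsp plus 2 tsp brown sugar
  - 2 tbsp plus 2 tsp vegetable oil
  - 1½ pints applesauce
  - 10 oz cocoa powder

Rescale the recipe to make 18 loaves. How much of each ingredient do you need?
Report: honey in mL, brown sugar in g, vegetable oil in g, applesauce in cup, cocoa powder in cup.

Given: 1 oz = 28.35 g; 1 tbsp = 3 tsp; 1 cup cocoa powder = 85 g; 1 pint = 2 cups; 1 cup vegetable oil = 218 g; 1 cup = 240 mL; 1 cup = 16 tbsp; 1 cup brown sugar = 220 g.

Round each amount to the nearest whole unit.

Scaling factor: 18/5 = 3.6.
honey: 2 pint × 18/5 × 2 cup/pint × 240 mL/cup = 3456 mL
brown sugar: (2 tbsp + 2 tsp = 8/3 tbsp) × 18/5 ÷ 16 tbsp/cup × 220 g/cup = 132 g
vegetable oil: (2 tbsp + 2 tsp = 8/3 tbsp) × 18/5 ÷ 16 tbsp/cup × 218 g/cup ≈ 131 g
applesauce: 1.5 pint × 18/5 × 2 cup/pint ≈ 11 cup
cocoa powder: 10 oz × 18/5 × 28.35 g/oz ÷ 85 g/cup ≈ 12 cup

honey: 3456 mL; brown sugar: 132 g; vegetable oil: 131 g; applesauce: 11 cup; cocoa powder: 12 cup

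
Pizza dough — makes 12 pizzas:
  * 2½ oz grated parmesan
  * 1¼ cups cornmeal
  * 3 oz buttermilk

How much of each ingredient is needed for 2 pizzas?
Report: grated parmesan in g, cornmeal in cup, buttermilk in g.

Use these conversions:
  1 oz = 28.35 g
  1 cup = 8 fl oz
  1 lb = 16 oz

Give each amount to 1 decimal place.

grated parmesan: 11.8 g; cornmeal: 0.2 cup; buttermilk: 14.2 g

Scaling factor: 2/12 = 1/6.
grated parmesan: 2.5 oz × 1/6 × 28.35 g/oz ≈ 11.8 g
cornmeal: 1.25 cup × 1/6 ≈ 0.2 cup
buttermilk: 3 oz × 1/6 × 28.35 g/oz ≈ 14.2 g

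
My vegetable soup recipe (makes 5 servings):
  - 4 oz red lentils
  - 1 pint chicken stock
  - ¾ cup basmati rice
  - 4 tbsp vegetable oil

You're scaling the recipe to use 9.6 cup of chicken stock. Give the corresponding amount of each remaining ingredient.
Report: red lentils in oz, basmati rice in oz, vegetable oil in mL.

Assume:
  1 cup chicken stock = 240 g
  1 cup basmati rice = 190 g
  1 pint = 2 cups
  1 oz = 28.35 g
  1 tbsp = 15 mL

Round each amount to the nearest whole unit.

red lentils: 19 oz; basmati rice: 24 oz; vegetable oil: 288 mL

The original recipe has 2 cup of chicken stock, so the scaling factor is 9.6 ÷ 2 = 24/5 = 4.8.
red lentils: 4 oz × 24/5 ≈ 19 oz
basmati rice: 0.75 cup × 24/5 × 190 g/cup ÷ 28.35 g/oz ≈ 24 oz
vegetable oil: 4 tbsp × 24/5 × 15 mL/tbsp = 288 mL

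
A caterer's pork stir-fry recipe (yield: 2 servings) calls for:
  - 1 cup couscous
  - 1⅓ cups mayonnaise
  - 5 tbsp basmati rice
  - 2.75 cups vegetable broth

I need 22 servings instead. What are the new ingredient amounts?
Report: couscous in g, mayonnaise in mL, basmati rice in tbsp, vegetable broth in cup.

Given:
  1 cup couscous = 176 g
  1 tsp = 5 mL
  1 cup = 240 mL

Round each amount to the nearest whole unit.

Scaling factor: 22/2 = 11.
couscous: 1 cup × 11 × 176 g/cup = 1936 g
mayonnaise: 4/3 cup × 11 × 240 mL/cup = 3520 mL
basmati rice: 5 tbsp × 11 = 55 tbsp
vegetable broth: 2.75 cup × 11 ≈ 30 cup

couscous: 1936 g; mayonnaise: 3520 mL; basmati rice: 55 tbsp; vegetable broth: 30 cup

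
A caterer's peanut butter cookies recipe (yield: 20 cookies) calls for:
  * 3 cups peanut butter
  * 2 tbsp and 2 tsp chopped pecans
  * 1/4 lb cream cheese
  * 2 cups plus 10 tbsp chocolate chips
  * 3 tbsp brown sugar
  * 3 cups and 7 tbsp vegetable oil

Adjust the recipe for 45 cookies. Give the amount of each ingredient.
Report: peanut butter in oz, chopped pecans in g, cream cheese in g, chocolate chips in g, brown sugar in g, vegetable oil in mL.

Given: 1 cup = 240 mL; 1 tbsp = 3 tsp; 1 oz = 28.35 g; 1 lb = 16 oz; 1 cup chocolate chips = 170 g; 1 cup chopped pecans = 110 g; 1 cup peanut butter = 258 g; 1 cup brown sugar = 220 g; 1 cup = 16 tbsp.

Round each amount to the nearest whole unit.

Scaling factor: 45/20 = 9/4 = 2.25.
peanut butter: 3 cup × 9/4 × 258 g/cup ÷ 28.35 g/oz ≈ 61 oz
chopped pecans: (2 tbsp + 2 tsp = 8/3 tbsp) × 9/4 ÷ 16 tbsp/cup × 110 g/cup ≈ 41 g
cream cheese: 0.25 lb × 9/4 × 16 oz/lb × 28.35 g/oz ≈ 255 g
chocolate chips: (2 cup + 10 tbsp = 2.625 cup) × 9/4 × 170 g/cup ≈ 1004 g
brown sugar: 3 tbsp × 9/4 ÷ 16 tbsp/cup × 220 g/cup ≈ 93 g
vegetable oil: (3 cup + 7 tbsp = 3.4375 cup) × 9/4 × 240 mL/cup ≈ 1856 mL

peanut butter: 61 oz; chopped pecans: 41 g; cream cheese: 255 g; chocolate chips: 1004 g; brown sugar: 93 g; vegetable oil: 1856 mL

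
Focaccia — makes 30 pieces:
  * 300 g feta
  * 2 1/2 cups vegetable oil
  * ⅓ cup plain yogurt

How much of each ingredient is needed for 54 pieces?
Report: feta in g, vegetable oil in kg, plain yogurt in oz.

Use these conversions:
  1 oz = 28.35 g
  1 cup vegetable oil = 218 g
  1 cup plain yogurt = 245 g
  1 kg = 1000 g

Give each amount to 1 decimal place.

feta: 540.0 g; vegetable oil: 1.0 kg; plain yogurt: 5.2 oz

Scaling factor: 54/30 = 9/5 = 1.8.
feta: 300 g × 9/5 = 540.0 g
vegetable oil: 2.5 cup × 9/5 × 218 g/cup ÷ 1000 g/kg ≈ 1.0 kg
plain yogurt: 1/3 cup × 9/5 × 245 g/cup ÷ 28.35 g/oz ≈ 5.2 oz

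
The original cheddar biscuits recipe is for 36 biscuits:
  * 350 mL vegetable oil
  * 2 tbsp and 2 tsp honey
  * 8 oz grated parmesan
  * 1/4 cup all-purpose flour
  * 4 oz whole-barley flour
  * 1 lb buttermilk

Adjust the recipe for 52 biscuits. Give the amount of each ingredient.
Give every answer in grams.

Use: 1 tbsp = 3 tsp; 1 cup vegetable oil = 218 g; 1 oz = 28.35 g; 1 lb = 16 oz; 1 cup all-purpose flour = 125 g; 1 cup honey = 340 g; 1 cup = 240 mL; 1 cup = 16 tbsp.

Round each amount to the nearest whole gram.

vegetable oil: 459 g; honey: 82 g; grated parmesan: 328 g; all-purpose flour: 45 g; whole-barley flour: 164 g; buttermilk: 655 g

Scaling factor: 52/36 = 13/9.
vegetable oil: 350 mL × 13/9 ÷ 240 mL/cup × 218 g/cup ≈ 459 g
honey: (2 tbsp + 2 tsp = 8/3 tbsp) × 13/9 ÷ 16 tbsp/cup × 340 g/cup ≈ 82 g
grated parmesan: 8 oz × 13/9 × 28.35 g/oz ≈ 328 g
all-purpose flour: 0.25 cup × 13/9 × 125 g/cup ≈ 45 g
whole-barley flour: 4 oz × 13/9 × 28.35 g/oz ≈ 164 g
buttermilk: 1 lb × 13/9 × 16 oz/lb × 28.35 g/oz ≈ 655 g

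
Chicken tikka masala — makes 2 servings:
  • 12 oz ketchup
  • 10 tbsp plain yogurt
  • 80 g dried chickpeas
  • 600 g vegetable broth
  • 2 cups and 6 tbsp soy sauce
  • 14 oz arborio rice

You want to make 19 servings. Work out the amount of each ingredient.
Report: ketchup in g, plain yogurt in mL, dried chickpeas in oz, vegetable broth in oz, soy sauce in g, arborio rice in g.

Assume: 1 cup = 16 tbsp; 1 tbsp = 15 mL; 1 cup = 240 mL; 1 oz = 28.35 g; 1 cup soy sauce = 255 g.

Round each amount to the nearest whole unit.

ketchup: 3232 g; plain yogurt: 1425 mL; dried chickpeas: 27 oz; vegetable broth: 201 oz; soy sauce: 5753 g; arborio rice: 3771 g

Scaling factor: 19/2 = 9.5.
ketchup: 12 oz × 19/2 × 28.35 g/oz ≈ 3232 g
plain yogurt: 10 tbsp × 19/2 × 15 mL/tbsp = 1425 mL
dried chickpeas: 80 g × 19/2 ÷ 28.35 g/oz ≈ 27 oz
vegetable broth: 600 g × 19/2 ÷ 28.35 g/oz ≈ 201 oz
soy sauce: (2 cup + 6 tbsp = 2.375 cup) × 19/2 × 255 g/cup ≈ 5753 g
arborio rice: 14 oz × 19/2 × 28.35 g/oz ≈ 3771 g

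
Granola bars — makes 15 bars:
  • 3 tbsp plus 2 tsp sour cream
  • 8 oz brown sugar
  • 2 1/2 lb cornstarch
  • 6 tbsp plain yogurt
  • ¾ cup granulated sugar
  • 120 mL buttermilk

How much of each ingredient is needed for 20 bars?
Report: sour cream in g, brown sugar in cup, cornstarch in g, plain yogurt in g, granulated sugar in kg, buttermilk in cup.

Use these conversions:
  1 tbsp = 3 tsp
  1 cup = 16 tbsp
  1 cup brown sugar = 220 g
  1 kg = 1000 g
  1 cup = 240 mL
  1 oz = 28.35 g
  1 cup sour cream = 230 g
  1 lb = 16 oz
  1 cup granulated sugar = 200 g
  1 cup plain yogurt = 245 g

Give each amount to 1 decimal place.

Scaling factor: 20/15 = 4/3.
sour cream: (3 tbsp + 2 tsp = 11/3 tbsp) × 4/3 ÷ 16 tbsp/cup × 230 g/cup ≈ 70.3 g
brown sugar: 8 oz × 4/3 × 28.35 g/oz ÷ 220 g/cup ≈ 1.4 cup
cornstarch: 2.5 lb × 4/3 × 16 oz/lb × 28.35 g/oz = 1512.0 g
plain yogurt: 6 tbsp × 4/3 ÷ 16 tbsp/cup × 245 g/cup = 122.5 g
granulated sugar: 0.75 cup × 4/3 × 200 g/cup ÷ 1000 g/kg = 0.2 kg
buttermilk: 120 mL × 4/3 ÷ 240 mL/cup ≈ 0.7 cup

sour cream: 70.3 g; brown sugar: 1.4 cup; cornstarch: 1512.0 g; plain yogurt: 122.5 g; granulated sugar: 0.2 kg; buttermilk: 0.7 cup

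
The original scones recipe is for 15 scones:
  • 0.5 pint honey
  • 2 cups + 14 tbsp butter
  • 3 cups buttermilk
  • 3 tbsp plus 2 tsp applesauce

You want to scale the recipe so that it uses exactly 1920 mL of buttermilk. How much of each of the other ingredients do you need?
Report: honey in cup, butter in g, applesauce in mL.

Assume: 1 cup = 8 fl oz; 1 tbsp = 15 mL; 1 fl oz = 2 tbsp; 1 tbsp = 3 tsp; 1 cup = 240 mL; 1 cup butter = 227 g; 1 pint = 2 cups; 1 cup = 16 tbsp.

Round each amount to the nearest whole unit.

honey: 3 cup; butter: 1740 g; applesauce: 147 mL

The original recipe has 720 mL of buttermilk, so the scaling factor is 1920 ÷ 720 = 8/3.
honey: 0.5 pint × 8/3 × 2 cup/pint ≈ 3 cup
butter: (2 cup + 14 tbsp = 2.875 cup) × 8/3 × 227 g/cup ≈ 1740 g
applesauce: (3 tbsp + 2 tsp = 11/3 tbsp) × 8/3 × 15 mL/tbsp ≈ 147 mL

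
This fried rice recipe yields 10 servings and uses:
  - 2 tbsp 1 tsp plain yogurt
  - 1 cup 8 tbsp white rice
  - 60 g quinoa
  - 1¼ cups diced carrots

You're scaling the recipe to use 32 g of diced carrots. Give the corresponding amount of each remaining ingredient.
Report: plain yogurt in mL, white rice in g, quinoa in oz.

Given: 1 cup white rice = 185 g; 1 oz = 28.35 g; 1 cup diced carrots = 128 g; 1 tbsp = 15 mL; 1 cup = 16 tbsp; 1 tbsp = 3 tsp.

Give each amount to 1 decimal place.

plain yogurt: 7.0 mL; white rice: 55.5 g; quinoa: 0.4 oz

The original recipe has 160 g of diced carrots, so the scaling factor is 32 ÷ 160 = 1/5 = 0.2.
plain yogurt: (2 tbsp + 1 tsp = 7/3 tbsp) × 1/5 × 15 mL/tbsp = 7.0 mL
white rice: (1 cup + 8 tbsp = 1.5 cup) × 1/5 × 185 g/cup = 55.5 g
quinoa: 60 g × 1/5 ÷ 28.35 g/oz ≈ 0.4 oz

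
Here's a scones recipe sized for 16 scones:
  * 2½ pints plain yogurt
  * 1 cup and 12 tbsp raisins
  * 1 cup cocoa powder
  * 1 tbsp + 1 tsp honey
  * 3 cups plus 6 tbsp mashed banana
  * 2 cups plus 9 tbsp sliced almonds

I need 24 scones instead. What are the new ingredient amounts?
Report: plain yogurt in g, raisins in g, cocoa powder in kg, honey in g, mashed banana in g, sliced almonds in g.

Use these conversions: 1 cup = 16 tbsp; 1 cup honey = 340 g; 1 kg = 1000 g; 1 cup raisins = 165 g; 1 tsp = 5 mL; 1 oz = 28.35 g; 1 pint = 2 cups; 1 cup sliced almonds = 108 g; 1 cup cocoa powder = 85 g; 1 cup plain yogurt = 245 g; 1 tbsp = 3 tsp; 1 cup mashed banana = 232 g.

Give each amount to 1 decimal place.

plain yogurt: 1837.5 g; raisins: 433.1 g; cocoa powder: 0.1 kg; honey: 42.5 g; mashed banana: 1174.5 g; sliced almonds: 415.1 g

Scaling factor: 24/16 = 3/2 = 1.5.
plain yogurt: 2.5 pint × 3/2 × 2 cup/pint × 245 g/cup = 1837.5 g
raisins: (1 cup + 12 tbsp = 1.75 cup) × 3/2 × 165 g/cup ≈ 433.1 g
cocoa powder: 1 cup × 3/2 × 85 g/cup ÷ 1000 g/kg ≈ 0.1 kg
honey: (1 tbsp + 1 tsp = 4/3 tbsp) × 3/2 ÷ 16 tbsp/cup × 340 g/cup = 42.5 g
mashed banana: (3 cup + 6 tbsp = 3.375 cup) × 3/2 × 232 g/cup = 1174.5 g
sliced almonds: (2 cup + 9 tbsp = 2.5625 cup) × 3/2 × 108 g/cup ≈ 415.1 g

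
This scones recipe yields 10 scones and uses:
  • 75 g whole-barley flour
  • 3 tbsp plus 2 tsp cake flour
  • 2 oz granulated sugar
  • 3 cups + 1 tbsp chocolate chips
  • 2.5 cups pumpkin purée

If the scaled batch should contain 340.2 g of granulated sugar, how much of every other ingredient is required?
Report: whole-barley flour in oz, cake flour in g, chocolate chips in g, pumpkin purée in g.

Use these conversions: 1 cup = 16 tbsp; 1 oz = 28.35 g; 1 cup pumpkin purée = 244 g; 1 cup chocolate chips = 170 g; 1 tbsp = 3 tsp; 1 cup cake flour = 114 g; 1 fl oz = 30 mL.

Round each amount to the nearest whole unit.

The original recipe has 56.7 g of granulated sugar, so the scaling factor is 340.2 ÷ 56.7 = 6.
whole-barley flour: 75 g × 6 ÷ 28.35 g/oz ≈ 16 oz
cake flour: (3 tbsp + 2 tsp = 11/3 tbsp) × 6 ÷ 16 tbsp/cup × 114 g/cup ≈ 157 g
chocolate chips: (3 cup + 1 tbsp = 3.0625 cup) × 6 × 170 g/cup ≈ 3124 g
pumpkin purée: 2.5 cup × 6 × 244 g/cup = 3660 g

whole-barley flour: 16 oz; cake flour: 157 g; chocolate chips: 3124 g; pumpkin purée: 3660 g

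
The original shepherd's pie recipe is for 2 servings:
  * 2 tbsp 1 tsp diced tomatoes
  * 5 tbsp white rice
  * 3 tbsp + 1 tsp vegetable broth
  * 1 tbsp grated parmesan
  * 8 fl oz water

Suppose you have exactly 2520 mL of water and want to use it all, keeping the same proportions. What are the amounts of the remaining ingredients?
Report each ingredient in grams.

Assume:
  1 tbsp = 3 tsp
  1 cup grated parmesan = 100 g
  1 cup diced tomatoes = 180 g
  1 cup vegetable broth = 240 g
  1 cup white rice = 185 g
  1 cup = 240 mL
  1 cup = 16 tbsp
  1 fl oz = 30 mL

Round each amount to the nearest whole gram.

The original recipe has 240 mL of water, so the scaling factor is 2520 ÷ 240 = 21/2 = 10.5.
diced tomatoes: (2 tbsp + 1 tsp = 7/3 tbsp) × 21/2 ÷ 16 tbsp/cup × 180 g/cup ≈ 276 g
white rice: 5 tbsp × 21/2 ÷ 16 tbsp/cup × 185 g/cup ≈ 607 g
vegetable broth: (3 tbsp + 1 tsp = 10/3 tbsp) × 21/2 ÷ 16 tbsp/cup × 240 g/cup = 525 g
grated parmesan: 1 tbsp × 21/2 ÷ 16 tbsp/cup × 100 g/cup ≈ 66 g

diced tomatoes: 276 g; white rice: 607 g; vegetable broth: 525 g; grated parmesan: 66 g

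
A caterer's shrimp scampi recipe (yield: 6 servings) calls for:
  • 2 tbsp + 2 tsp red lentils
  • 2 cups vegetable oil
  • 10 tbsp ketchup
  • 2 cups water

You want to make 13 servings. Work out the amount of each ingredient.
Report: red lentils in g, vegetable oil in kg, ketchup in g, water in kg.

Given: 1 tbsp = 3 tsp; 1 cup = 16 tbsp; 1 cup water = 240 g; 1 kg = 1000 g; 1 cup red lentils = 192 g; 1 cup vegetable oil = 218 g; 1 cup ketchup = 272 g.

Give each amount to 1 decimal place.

Scaling factor: 13/6.
red lentils: (2 tbsp + 2 tsp = 8/3 tbsp) × 13/6 ÷ 16 tbsp/cup × 192 g/cup ≈ 69.3 g
vegetable oil: 2 cup × 13/6 × 218 g/cup ÷ 1000 g/kg ≈ 0.9 kg
ketchup: 10 tbsp × 13/6 ÷ 16 tbsp/cup × 272 g/cup ≈ 368.3 g
water: 2 cup × 13/6 × 240 g/cup ÷ 1000 g/kg ≈ 1.0 kg

red lentils: 69.3 g; vegetable oil: 0.9 kg; ketchup: 368.3 g; water: 1.0 kg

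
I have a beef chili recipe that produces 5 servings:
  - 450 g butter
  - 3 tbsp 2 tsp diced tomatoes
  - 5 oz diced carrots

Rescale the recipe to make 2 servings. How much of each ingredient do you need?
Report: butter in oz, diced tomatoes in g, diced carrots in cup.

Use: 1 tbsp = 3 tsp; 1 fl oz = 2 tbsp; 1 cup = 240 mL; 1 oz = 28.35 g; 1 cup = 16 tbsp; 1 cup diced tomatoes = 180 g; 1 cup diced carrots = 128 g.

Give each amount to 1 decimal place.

Scaling factor: 2/5 = 0.4.
butter: 450 g × 2/5 ÷ 28.35 g/oz ≈ 6.3 oz
diced tomatoes: (3 tbsp + 2 tsp = 11/3 tbsp) × 2/5 ÷ 16 tbsp/cup × 180 g/cup = 16.5 g
diced carrots: 5 oz × 2/5 × 28.35 g/oz ÷ 128 g/cup ≈ 0.4 cup

butter: 6.3 oz; diced tomatoes: 16.5 g; diced carrots: 0.4 cup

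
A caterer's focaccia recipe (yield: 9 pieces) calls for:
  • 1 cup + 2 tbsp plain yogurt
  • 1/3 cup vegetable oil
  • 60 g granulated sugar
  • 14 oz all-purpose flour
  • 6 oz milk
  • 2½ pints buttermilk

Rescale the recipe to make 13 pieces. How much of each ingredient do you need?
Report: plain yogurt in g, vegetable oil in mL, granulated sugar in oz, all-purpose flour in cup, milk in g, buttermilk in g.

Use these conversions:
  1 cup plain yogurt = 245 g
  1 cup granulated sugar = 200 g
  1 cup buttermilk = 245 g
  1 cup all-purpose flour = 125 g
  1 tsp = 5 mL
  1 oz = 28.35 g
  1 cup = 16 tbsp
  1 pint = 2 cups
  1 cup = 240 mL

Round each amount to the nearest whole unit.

Scaling factor: 13/9.
plain yogurt: (1 cup + 2 tbsp = 1.125 cup) × 13/9 × 245 g/cup ≈ 398 g
vegetable oil: 1/3 cup × 13/9 × 240 mL/cup ≈ 116 mL
granulated sugar: 60 g × 13/9 ÷ 28.35 g/oz ≈ 3 oz
all-purpose flour: 14 oz × 13/9 × 28.35 g/oz ÷ 125 g/cup ≈ 5 cup
milk: 6 oz × 13/9 × 28.35 g/oz ≈ 246 g
buttermilk: 2.5 pint × 13/9 × 2 cup/pint × 245 g/cup ≈ 1769 g

plain yogurt: 398 g; vegetable oil: 116 mL; granulated sugar: 3 oz; all-purpose flour: 5 cup; milk: 246 g; buttermilk: 1769 g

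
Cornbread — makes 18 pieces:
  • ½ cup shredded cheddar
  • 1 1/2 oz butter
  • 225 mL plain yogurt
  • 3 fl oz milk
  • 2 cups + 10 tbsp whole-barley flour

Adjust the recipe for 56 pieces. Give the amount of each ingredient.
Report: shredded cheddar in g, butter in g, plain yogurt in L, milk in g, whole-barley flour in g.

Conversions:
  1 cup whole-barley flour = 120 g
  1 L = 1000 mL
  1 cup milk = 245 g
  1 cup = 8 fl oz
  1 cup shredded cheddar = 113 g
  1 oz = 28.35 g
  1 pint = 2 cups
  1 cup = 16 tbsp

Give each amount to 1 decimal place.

shredded cheddar: 175.8 g; butter: 132.3 g; plain yogurt: 0.7 L; milk: 285.8 g; whole-barley flour: 980.0 g

Scaling factor: 56/18 = 28/9.
shredded cheddar: 0.5 cup × 28/9 × 113 g/cup ≈ 175.8 g
butter: 1.5 oz × 28/9 × 28.35 g/oz = 132.3 g
plain yogurt: 225 mL × 28/9 ÷ 1000 mL/L = 0.7 L
milk: 3 fl oz × 28/9 ÷ 8 fl oz/cup × 245 g/cup ≈ 285.8 g
whole-barley flour: (2 cup + 10 tbsp = 2.625 cup) × 28/9 × 120 g/cup = 980.0 g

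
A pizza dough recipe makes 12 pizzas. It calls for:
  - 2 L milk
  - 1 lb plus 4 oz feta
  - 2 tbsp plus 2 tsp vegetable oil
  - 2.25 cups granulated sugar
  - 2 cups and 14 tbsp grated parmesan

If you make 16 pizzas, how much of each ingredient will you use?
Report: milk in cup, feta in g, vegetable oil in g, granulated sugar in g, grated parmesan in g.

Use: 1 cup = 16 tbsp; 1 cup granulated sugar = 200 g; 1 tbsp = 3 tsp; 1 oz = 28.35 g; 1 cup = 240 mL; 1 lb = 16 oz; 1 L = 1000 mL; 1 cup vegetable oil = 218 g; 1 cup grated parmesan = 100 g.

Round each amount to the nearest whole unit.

milk: 11 cup; feta: 756 g; vegetable oil: 48 g; granulated sugar: 600 g; grated parmesan: 383 g

Scaling factor: 16/12 = 4/3.
milk: 2 L × 4/3 × 1000 mL/L ÷ 240 mL/cup ≈ 11 cup
feta: (1 lb + 4 oz = 1.25 lb) × 4/3 × 16 oz/lb × 28.35 g/oz = 756 g
vegetable oil: (2 tbsp + 2 tsp = 8/3 tbsp) × 4/3 ÷ 16 tbsp/cup × 218 g/cup ≈ 48 g
granulated sugar: 2.25 cup × 4/3 × 200 g/cup = 600 g
grated parmesan: (2 cup + 14 tbsp = 2.875 cup) × 4/3 × 100 g/cup ≈ 383 g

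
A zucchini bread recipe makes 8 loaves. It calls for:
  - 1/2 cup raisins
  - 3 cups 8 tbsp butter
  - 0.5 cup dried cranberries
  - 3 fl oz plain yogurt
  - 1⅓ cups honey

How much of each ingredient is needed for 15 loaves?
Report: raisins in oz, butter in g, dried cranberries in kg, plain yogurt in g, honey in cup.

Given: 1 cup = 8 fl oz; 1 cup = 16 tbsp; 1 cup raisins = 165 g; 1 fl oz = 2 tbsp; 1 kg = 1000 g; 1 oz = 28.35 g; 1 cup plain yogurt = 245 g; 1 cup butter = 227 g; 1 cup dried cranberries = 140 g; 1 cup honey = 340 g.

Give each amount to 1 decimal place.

raisins: 5.5 oz; butter: 1489.7 g; dried cranberries: 0.1 kg; plain yogurt: 172.3 g; honey: 2.5 cup

Scaling factor: 15/8 = 1.875.
raisins: 0.5 cup × 15/8 × 165 g/cup ÷ 28.35 g/oz ≈ 5.5 oz
butter: (3 cup + 8 tbsp = 3.5 cup) × 15/8 × 227 g/cup ≈ 1489.7 g
dried cranberries: 0.5 cup × 15/8 × 140 g/cup ÷ 1000 g/kg ≈ 0.1 kg
plain yogurt: 3 fl oz × 15/8 ÷ 8 fl oz/cup × 245 g/cup ≈ 172.3 g
honey: 4/3 cup × 15/8 = 2.5 cup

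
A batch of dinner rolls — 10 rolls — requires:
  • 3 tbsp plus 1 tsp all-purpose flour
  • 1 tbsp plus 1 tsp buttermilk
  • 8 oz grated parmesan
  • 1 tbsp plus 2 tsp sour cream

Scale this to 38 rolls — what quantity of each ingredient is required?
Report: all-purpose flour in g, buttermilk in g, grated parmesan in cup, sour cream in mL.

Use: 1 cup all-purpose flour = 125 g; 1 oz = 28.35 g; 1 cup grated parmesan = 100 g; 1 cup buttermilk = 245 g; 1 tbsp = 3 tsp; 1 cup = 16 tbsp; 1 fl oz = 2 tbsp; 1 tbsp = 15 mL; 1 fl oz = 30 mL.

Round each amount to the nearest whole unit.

Scaling factor: 38/10 = 19/5 = 3.8.
all-purpose flour: (3 tbsp + 1 tsp = 10/3 tbsp) × 19/5 ÷ 16 tbsp/cup × 125 g/cup ≈ 99 g
buttermilk: (1 tbsp + 1 tsp = 4/3 tbsp) × 19/5 ÷ 16 tbsp/cup × 245 g/cup ≈ 78 g
grated parmesan: 8 oz × 19/5 × 28.35 g/oz ÷ 100 g/cup ≈ 9 cup
sour cream: (1 tbsp + 2 tsp = 5/3 tbsp) × 19/5 × 15 mL/tbsp = 95 mL

all-purpose flour: 99 g; buttermilk: 78 g; grated parmesan: 9 cup; sour cream: 95 mL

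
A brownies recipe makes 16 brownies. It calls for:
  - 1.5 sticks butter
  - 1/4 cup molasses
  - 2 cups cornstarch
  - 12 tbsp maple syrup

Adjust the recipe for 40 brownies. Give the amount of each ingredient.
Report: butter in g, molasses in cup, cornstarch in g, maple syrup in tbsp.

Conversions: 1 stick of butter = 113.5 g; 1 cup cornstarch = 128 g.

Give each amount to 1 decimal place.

butter: 425.6 g; molasses: 0.6 cup; cornstarch: 640.0 g; maple syrup: 30.0 tbsp

Scaling factor: 40/16 = 5/2 = 2.5.
butter: 1.5 stick × 5/2 × 113.5 g/stick ≈ 425.6 g
molasses: 0.25 cup × 5/2 ≈ 0.6 cup
cornstarch: 2 cup × 5/2 × 128 g/cup = 640.0 g
maple syrup: 12 tbsp × 5/2 = 30.0 tbsp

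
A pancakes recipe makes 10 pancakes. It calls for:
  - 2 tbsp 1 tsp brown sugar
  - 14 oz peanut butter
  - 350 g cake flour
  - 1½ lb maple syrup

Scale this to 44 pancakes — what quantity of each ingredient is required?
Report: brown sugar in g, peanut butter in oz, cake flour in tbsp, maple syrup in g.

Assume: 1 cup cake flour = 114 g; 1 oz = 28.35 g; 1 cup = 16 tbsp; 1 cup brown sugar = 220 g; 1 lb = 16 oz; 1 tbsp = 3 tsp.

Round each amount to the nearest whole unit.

brown sugar: 141 g; peanut butter: 62 oz; cake flour: 216 tbsp; maple syrup: 2994 g

Scaling factor: 44/10 = 22/5 = 4.4.
brown sugar: (2 tbsp + 1 tsp = 7/3 tbsp) × 22/5 ÷ 16 tbsp/cup × 220 g/cup ≈ 141 g
peanut butter: 14 oz × 22/5 ≈ 62 oz
cake flour: 350 g × 22/5 ÷ 114 g/cup × 16 tbsp/cup ≈ 216 tbsp
maple syrup: 1.5 lb × 22/5 × 16 oz/lb × 28.35 g/oz ≈ 2994 g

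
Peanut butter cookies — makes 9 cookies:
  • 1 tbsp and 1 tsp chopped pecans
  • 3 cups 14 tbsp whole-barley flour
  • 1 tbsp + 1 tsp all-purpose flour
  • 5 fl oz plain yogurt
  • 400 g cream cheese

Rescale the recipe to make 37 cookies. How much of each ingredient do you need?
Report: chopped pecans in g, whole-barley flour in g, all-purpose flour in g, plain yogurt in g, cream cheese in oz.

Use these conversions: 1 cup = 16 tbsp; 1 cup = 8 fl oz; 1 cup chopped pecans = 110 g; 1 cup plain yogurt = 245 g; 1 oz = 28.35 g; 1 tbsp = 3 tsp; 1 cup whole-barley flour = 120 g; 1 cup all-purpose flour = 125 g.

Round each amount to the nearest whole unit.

chopped pecans: 38 g; whole-barley flour: 1912 g; all-purpose flour: 43 g; plain yogurt: 630 g; cream cheese: 58 oz

Scaling factor: 37/9.
chopped pecans: (1 tbsp + 1 tsp = 4/3 tbsp) × 37/9 ÷ 16 tbsp/cup × 110 g/cup ≈ 38 g
whole-barley flour: (3 cup + 14 tbsp = 3.875 cup) × 37/9 × 120 g/cup ≈ 1912 g
all-purpose flour: (1 tbsp + 1 tsp = 4/3 tbsp) × 37/9 ÷ 16 tbsp/cup × 125 g/cup ≈ 43 g
plain yogurt: 5 fl oz × 37/9 ÷ 8 fl oz/cup × 245 g/cup ≈ 630 g
cream cheese: 400 g × 37/9 ÷ 28.35 g/oz ≈ 58 oz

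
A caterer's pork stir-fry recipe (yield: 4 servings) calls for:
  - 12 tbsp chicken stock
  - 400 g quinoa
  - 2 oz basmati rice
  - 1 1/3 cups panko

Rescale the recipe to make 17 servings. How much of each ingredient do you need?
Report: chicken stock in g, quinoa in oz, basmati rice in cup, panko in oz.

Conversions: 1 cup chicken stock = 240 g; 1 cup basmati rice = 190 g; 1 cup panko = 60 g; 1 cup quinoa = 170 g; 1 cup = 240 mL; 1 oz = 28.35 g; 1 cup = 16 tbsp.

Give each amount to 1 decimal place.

chicken stock: 765.0 g; quinoa: 60.0 oz; basmati rice: 1.3 cup; panko: 12.0 oz

Scaling factor: 17/4 = 4.25.
chicken stock: 12 tbsp × 17/4 ÷ 16 tbsp/cup × 240 g/cup = 765.0 g
quinoa: 400 g × 17/4 ÷ 28.35 g/oz ≈ 60.0 oz
basmati rice: 2 oz × 17/4 × 28.35 g/oz ÷ 190 g/cup ≈ 1.3 cup
panko: 4/3 cup × 17/4 × 60 g/cup ÷ 28.35 g/oz ≈ 12.0 oz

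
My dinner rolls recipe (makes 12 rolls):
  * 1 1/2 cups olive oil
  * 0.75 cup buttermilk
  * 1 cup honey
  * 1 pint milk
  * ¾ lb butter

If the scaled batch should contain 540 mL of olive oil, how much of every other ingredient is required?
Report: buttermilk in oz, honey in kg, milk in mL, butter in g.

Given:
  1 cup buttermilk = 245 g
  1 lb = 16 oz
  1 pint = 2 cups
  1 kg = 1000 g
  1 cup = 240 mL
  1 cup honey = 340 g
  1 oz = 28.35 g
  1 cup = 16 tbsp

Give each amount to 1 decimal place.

The original recipe has 360 mL of olive oil, so the scaling factor is 540 ÷ 360 = 3/2 = 1.5.
buttermilk: 0.75 cup × 3/2 × 245 g/cup ÷ 28.35 g/oz ≈ 9.7 oz
honey: 1 cup × 3/2 × 340 g/cup ÷ 1000 g/kg ≈ 0.5 kg
milk: 1 pint × 3/2 × 2 cup/pint × 240 mL/cup = 720.0 mL
butter: 0.75 lb × 3/2 × 16 oz/lb × 28.35 g/oz = 510.3 g

buttermilk: 9.7 oz; honey: 0.5 kg; milk: 720.0 mL; butter: 510.3 g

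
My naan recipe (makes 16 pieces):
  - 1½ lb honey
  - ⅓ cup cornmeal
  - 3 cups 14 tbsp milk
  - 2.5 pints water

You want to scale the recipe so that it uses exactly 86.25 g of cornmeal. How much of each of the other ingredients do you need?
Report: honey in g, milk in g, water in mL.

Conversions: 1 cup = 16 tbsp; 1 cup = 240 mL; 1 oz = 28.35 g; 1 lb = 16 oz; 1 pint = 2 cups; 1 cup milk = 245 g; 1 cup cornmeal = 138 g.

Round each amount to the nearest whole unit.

The original recipe has 46 g of cornmeal, so the scaling factor is 86.25 ÷ 46 = 15/8 = 1.875.
honey: 1.5 lb × 15/8 × 16 oz/lb × 28.35 g/oz ≈ 1276 g
milk: (3 cup + 14 tbsp = 3.875 cup) × 15/8 × 245 g/cup ≈ 1780 g
water: 2.5 pint × 15/8 × 2 cup/pint × 240 mL/cup = 2250 mL

honey: 1276 g; milk: 1780 g; water: 2250 mL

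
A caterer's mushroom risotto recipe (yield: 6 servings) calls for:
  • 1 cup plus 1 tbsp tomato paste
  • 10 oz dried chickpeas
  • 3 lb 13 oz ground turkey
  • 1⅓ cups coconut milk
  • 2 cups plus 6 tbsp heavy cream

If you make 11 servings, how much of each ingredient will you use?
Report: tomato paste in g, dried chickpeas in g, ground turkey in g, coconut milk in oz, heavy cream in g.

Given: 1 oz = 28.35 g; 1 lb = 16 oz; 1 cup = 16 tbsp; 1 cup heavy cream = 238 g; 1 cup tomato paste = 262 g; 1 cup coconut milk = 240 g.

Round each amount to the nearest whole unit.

tomato paste: 510 g; dried chickpeas: 520 g; ground turkey: 3170 g; coconut milk: 21 oz; heavy cream: 1036 g

Scaling factor: 11/6.
tomato paste: (1 cup + 1 tbsp = 1.0625 cup) × 11/6 × 262 g/cup ≈ 510 g
dried chickpeas: 10 oz × 11/6 × 28.35 g/oz ≈ 520 g
ground turkey: (3 lb + 13 oz = 3.8125 lb) × 11/6 × 16 oz/lb × 28.35 g/oz ≈ 3170 g
coconut milk: 4/3 cup × 11/6 × 240 g/cup ÷ 28.35 g/oz ≈ 21 oz
heavy cream: (2 cup + 6 tbsp = 2.375 cup) × 11/6 × 238 g/cup ≈ 1036 g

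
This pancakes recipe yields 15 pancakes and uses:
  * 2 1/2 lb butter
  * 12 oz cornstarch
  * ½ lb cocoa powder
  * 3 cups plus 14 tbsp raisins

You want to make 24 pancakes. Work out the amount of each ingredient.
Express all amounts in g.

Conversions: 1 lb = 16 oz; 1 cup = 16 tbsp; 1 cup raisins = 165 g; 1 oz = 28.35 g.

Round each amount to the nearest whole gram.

butter: 1814 g; cornstarch: 544 g; cocoa powder: 363 g; raisins: 1023 g

Scaling factor: 24/15 = 8/5 = 1.6.
butter: 2.5 lb × 8/5 × 16 oz/lb × 28.35 g/oz ≈ 1814 g
cornstarch: 12 oz × 8/5 × 28.35 g/oz ≈ 544 g
cocoa powder: 0.5 lb × 8/5 × 16 oz/lb × 28.35 g/oz ≈ 363 g
raisins: (3 cup + 14 tbsp = 3.875 cup) × 8/5 × 165 g/cup = 1023 g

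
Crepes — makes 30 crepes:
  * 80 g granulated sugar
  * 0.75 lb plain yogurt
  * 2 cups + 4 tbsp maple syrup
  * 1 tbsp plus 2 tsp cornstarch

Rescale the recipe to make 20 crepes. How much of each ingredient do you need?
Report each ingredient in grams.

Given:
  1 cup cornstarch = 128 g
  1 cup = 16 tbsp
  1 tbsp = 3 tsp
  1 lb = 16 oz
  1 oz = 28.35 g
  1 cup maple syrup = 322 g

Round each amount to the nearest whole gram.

Scaling factor: 20/30 = 2/3.
granulated sugar: 80 g × 2/3 ≈ 53 g
plain yogurt: 0.75 lb × 2/3 × 16 oz/lb × 28.35 g/oz ≈ 227 g
maple syrup: (2 cup + 4 tbsp = 2.25 cup) × 2/3 × 322 g/cup = 483 g
cornstarch: (1 tbsp + 2 tsp = 5/3 tbsp) × 2/3 ÷ 16 tbsp/cup × 128 g/cup ≈ 9 g

granulated sugar: 53 g; plain yogurt: 227 g; maple syrup: 483 g; cornstarch: 9 g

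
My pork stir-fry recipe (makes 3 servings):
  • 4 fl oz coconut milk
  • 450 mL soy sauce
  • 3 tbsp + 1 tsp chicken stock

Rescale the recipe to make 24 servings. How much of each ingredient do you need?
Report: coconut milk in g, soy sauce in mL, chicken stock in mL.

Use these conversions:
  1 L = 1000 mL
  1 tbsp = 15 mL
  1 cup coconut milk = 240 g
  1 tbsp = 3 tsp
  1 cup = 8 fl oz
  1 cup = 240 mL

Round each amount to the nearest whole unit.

Scaling factor: 24/3 = 8.
coconut milk: 4 fl oz × 8 ÷ 8 fl oz/cup × 240 g/cup = 960 g
soy sauce: 450 mL × 8 = 3600 mL
chicken stock: (3 tbsp + 1 tsp = 10/3 tbsp) × 8 × 15 mL/tbsp = 400 mL

coconut milk: 960 g; soy sauce: 3600 mL; chicken stock: 400 mL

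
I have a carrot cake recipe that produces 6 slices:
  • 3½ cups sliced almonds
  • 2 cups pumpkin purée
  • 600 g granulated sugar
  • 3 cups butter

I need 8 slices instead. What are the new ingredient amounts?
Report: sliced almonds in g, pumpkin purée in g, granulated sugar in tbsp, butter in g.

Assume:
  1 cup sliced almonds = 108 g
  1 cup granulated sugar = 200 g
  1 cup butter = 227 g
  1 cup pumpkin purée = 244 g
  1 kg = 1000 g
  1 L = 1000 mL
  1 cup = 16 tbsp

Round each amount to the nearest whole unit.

Scaling factor: 8/6 = 4/3.
sliced almonds: 3.5 cup × 4/3 × 108 g/cup = 504 g
pumpkin purée: 2 cup × 4/3 × 244 g/cup ≈ 651 g
granulated sugar: 600 g × 4/3 ÷ 200 g/cup × 16 tbsp/cup = 64 tbsp
butter: 3 cup × 4/3 × 227 g/cup = 908 g

sliced almonds: 504 g; pumpkin purée: 651 g; granulated sugar: 64 tbsp; butter: 908 g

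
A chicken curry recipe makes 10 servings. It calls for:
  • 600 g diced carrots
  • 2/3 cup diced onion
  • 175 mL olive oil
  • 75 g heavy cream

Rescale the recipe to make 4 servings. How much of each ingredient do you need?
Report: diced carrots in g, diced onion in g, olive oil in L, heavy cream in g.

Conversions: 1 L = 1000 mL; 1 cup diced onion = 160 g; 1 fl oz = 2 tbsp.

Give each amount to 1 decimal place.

diced carrots: 240.0 g; diced onion: 42.7 g; olive oil: 0.1 L; heavy cream: 30.0 g

Scaling factor: 4/10 = 2/5 = 0.4.
diced carrots: 600 g × 2/5 = 240.0 g
diced onion: 2/3 cup × 2/5 × 160 g/cup ≈ 42.7 g
olive oil: 175 mL × 2/5 ÷ 1000 mL/L ≈ 0.1 L
heavy cream: 75 g × 2/5 = 30.0 g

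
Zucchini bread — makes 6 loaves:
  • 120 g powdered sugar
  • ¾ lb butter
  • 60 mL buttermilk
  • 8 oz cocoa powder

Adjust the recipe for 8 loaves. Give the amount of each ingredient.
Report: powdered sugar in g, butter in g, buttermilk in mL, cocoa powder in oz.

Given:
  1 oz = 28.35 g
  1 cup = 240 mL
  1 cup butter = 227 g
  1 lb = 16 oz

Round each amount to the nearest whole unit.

powdered sugar: 160 g; butter: 454 g; buttermilk: 80 mL; cocoa powder: 11 oz

Scaling factor: 8/6 = 4/3.
powdered sugar: 120 g × 4/3 = 160 g
butter: 0.75 lb × 4/3 × 16 oz/lb × 28.35 g/oz ≈ 454 g
buttermilk: 60 mL × 4/3 = 80 mL
cocoa powder: 8 oz × 4/3 ≈ 11 oz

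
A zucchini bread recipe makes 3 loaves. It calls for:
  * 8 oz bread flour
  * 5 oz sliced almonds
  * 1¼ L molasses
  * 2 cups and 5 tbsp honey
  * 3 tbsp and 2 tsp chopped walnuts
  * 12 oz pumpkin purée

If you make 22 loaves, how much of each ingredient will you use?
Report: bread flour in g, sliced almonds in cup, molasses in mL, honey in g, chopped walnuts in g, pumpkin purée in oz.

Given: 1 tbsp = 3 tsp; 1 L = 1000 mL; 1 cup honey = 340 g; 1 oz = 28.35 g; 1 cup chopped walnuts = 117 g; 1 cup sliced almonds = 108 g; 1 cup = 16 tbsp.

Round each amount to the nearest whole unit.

Scaling factor: 22/3.
bread flour: 8 oz × 22/3 × 28.35 g/oz ≈ 1663 g
sliced almonds: 5 oz × 22/3 × 28.35 g/oz ÷ 108 g/cup ≈ 10 cup
molasses: 1.25 L × 22/3 × 1000 mL/L ≈ 9167 mL
honey: (2 cup + 5 tbsp = 2.3125 cup) × 22/3 × 340 g/cup ≈ 5766 g
chopped walnuts: (3 tbsp + 2 tsp = 11/3 tbsp) × 22/3 ÷ 16 tbsp/cup × 117 g/cup ≈ 197 g
pumpkin purée: 12 oz × 22/3 = 88 oz

bread flour: 1663 g; sliced almonds: 10 cup; molasses: 9167 mL; honey: 5766 g; chopped walnuts: 197 g; pumpkin purée: 88 oz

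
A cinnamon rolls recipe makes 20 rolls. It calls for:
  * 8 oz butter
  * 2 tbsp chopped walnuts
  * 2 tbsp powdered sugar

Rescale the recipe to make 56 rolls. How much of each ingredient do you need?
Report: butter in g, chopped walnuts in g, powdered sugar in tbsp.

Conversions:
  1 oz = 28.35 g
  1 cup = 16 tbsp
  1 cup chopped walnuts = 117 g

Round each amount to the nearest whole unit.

Scaling factor: 56/20 = 14/5 = 2.8.
butter: 8 oz × 14/5 × 28.35 g/oz ≈ 635 g
chopped walnuts: 2 tbsp × 14/5 ÷ 16 tbsp/cup × 117 g/cup ≈ 41 g
powdered sugar: 2 tbsp × 14/5 ≈ 6 tbsp

butter: 635 g; chopped walnuts: 41 g; powdered sugar: 6 tbsp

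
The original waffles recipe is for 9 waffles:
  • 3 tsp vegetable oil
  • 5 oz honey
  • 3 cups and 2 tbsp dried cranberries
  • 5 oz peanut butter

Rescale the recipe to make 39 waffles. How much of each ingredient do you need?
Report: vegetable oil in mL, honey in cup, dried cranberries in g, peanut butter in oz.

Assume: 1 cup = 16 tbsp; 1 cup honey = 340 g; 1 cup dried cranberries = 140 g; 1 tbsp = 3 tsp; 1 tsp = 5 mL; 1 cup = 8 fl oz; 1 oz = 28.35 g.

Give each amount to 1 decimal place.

Scaling factor: 39/9 = 13/3.
vegetable oil: 3 tsp × 13/3 × 5 mL/tsp = 65.0 mL
honey: 5 oz × 13/3 × 28.35 g/oz ÷ 340 g/cup ≈ 1.8 cup
dried cranberries: (3 cup + 2 tbsp = 3.125 cup) × 13/3 × 140 g/cup ≈ 1895.8 g
peanut butter: 5 oz × 13/3 ≈ 21.7 oz

vegetable oil: 65.0 mL; honey: 1.8 cup; dried cranberries: 1895.8 g; peanut butter: 21.7 oz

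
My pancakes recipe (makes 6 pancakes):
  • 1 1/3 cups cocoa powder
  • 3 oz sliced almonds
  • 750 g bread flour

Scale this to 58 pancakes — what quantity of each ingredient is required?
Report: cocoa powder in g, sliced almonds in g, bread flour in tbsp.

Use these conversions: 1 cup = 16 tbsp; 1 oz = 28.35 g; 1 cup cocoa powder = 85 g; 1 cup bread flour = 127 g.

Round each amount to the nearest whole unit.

Scaling factor: 58/6 = 29/3.
cocoa powder: 4/3 cup × 29/3 × 85 g/cup ≈ 1096 g
sliced almonds: 3 oz × 29/3 × 28.35 g/oz ≈ 822 g
bread flour: 750 g × 29/3 ÷ 127 g/cup × 16 tbsp/cup ≈ 913 tbsp

cocoa powder: 1096 g; sliced almonds: 822 g; bread flour: 913 tbsp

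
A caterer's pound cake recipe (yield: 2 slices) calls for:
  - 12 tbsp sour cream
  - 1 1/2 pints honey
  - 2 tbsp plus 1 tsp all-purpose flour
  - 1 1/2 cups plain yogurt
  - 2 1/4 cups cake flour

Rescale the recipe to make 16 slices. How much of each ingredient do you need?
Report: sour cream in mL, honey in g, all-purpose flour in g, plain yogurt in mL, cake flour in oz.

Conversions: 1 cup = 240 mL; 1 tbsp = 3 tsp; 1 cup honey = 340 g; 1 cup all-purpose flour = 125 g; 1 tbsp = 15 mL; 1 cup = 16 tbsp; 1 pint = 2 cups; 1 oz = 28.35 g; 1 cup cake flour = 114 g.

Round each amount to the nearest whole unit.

sour cream: 1440 mL; honey: 8160 g; all-purpose flour: 146 g; plain yogurt: 2880 mL; cake flour: 72 oz

Scaling factor: 16/2 = 8.
sour cream: 12 tbsp × 8 × 15 mL/tbsp = 1440 mL
honey: 1.5 pint × 8 × 2 cup/pint × 340 g/cup = 8160 g
all-purpose flour: (2 tbsp + 1 tsp = 7/3 tbsp) × 8 ÷ 16 tbsp/cup × 125 g/cup ≈ 146 g
plain yogurt: 1.5 cup × 8 × 240 mL/cup = 2880 mL
cake flour: 2.25 cup × 8 × 114 g/cup ÷ 28.35 g/oz ≈ 72 oz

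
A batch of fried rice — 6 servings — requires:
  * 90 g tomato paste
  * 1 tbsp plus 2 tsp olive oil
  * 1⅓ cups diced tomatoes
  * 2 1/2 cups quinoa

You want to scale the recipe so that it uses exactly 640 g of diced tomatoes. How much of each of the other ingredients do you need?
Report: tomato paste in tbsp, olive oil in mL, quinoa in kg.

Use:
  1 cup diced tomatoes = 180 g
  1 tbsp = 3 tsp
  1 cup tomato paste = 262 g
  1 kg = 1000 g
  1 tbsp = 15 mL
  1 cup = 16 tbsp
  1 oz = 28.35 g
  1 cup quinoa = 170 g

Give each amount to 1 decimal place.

tomato paste: 14.7 tbsp; olive oil: 66.7 mL; quinoa: 1.1 kg

The original recipe has 240 g of diced tomatoes, so the scaling factor is 640 ÷ 240 = 8/3.
tomato paste: 90 g × 8/3 ÷ 262 g/cup × 16 tbsp/cup ≈ 14.7 tbsp
olive oil: (1 tbsp + 2 tsp = 5/3 tbsp) × 8/3 × 15 mL/tbsp ≈ 66.7 mL
quinoa: 2.5 cup × 8/3 × 170 g/cup ÷ 1000 g/kg ≈ 1.1 kg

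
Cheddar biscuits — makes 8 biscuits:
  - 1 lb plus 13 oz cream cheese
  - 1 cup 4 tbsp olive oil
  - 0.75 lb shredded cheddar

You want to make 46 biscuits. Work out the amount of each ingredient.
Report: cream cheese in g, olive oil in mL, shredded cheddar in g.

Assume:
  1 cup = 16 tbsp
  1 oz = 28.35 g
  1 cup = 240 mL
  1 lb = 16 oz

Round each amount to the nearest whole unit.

cream cheese: 4727 g; olive oil: 1725 mL; shredded cheddar: 1956 g

Scaling factor: 46/8 = 23/4 = 5.75.
cream cheese: (1 lb + 13 oz = 1.8125 lb) × 23/4 × 16 oz/lb × 28.35 g/oz ≈ 4727 g
olive oil: (1 cup + 4 tbsp = 1.25 cup) × 23/4 × 240 mL/cup = 1725 mL
shredded cheddar: 0.75 lb × 23/4 × 16 oz/lb × 28.35 g/oz ≈ 1956 g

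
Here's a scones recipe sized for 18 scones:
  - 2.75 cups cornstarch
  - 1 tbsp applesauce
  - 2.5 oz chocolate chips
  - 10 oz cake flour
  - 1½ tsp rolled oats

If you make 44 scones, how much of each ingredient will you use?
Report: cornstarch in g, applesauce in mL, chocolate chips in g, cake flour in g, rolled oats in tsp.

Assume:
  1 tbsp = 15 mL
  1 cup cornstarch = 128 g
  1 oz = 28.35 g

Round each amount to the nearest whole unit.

Scaling factor: 44/18 = 22/9.
cornstarch: 2.75 cup × 22/9 × 128 g/cup ≈ 860 g
applesauce: 1 tbsp × 22/9 × 15 mL/tbsp ≈ 37 mL
chocolate chips: 2.5 oz × 22/9 × 28.35 g/oz ≈ 173 g
cake flour: 10 oz × 22/9 × 28.35 g/oz = 693 g
rolled oats: 1.5 tsp × 22/9 ≈ 4 tsp

cornstarch: 860 g; applesauce: 37 mL; chocolate chips: 173 g; cake flour: 693 g; rolled oats: 4 tsp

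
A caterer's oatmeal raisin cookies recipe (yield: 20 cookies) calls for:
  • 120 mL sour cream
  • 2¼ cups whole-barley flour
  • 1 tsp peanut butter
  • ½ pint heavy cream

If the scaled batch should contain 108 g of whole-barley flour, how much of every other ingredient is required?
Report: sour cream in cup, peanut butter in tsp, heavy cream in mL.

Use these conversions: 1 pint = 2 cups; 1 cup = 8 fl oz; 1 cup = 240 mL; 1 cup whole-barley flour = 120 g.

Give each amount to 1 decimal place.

The original recipe has 270 g of whole-barley flour, so the scaling factor is 108 ÷ 270 = 2/5 = 0.4.
sour cream: 120 mL × 2/5 ÷ 240 mL/cup = 0.2 cup
peanut butter: 1 tsp × 2/5 = 0.4 tsp
heavy cream: 0.5 pint × 2/5 × 2 cup/pint × 240 mL/cup = 96.0 mL

sour cream: 0.2 cup; peanut butter: 0.4 tsp; heavy cream: 96.0 mL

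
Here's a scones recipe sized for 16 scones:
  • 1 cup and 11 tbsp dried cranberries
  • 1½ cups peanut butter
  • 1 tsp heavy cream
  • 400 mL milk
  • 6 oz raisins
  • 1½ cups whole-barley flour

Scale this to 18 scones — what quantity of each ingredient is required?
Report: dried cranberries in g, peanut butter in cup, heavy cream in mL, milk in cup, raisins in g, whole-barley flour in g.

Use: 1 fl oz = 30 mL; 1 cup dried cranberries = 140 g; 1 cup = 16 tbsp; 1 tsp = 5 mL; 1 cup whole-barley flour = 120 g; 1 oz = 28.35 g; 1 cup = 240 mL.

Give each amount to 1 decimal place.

dried cranberries: 265.8 g; peanut butter: 1.7 cup; heavy cream: 5.6 mL; milk: 1.9 cup; raisins: 191.4 g; whole-barley flour: 202.5 g

Scaling factor: 18/16 = 9/8 = 1.125.
dried cranberries: (1 cup + 11 tbsp = 1.6875 cup) × 9/8 × 140 g/cup ≈ 265.8 g
peanut butter: 1.5 cup × 9/8 ≈ 1.7 cup
heavy cream: 1 tsp × 9/8 × 5 mL/tsp ≈ 5.6 mL
milk: 400 mL × 9/8 ÷ 240 mL/cup ≈ 1.9 cup
raisins: 6 oz × 9/8 × 28.35 g/oz ≈ 191.4 g
whole-barley flour: 1.5 cup × 9/8 × 120 g/cup = 202.5 g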